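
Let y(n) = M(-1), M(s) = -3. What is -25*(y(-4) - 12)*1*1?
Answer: 375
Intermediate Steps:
y(n) = -3
-25*(y(-4) - 12)*1*1 = -25*(-3 - 12)*1*1 = -25*(-15) = -(-375) = -1*(-375) = 375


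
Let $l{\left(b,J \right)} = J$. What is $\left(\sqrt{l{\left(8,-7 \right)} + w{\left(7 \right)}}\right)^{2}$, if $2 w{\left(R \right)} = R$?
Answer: $- \frac{7}{2} \approx -3.5$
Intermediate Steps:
$w{\left(R \right)} = \frac{R}{2}$
$\left(\sqrt{l{\left(8,-7 \right)} + w{\left(7 \right)}}\right)^{2} = \left(\sqrt{-7 + \frac{1}{2} \cdot 7}\right)^{2} = \left(\sqrt{-7 + \frac{7}{2}}\right)^{2} = \left(\sqrt{- \frac{7}{2}}\right)^{2} = \left(\frac{i \sqrt{14}}{2}\right)^{2} = - \frac{7}{2}$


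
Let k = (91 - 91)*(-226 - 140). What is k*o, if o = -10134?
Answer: 0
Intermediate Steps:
k = 0 (k = 0*(-366) = 0)
k*o = 0*(-10134) = 0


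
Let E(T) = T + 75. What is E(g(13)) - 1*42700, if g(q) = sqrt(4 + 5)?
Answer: -42622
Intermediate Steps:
g(q) = 3 (g(q) = sqrt(9) = 3)
E(T) = 75 + T
E(g(13)) - 1*42700 = (75 + 3) - 1*42700 = 78 - 42700 = -42622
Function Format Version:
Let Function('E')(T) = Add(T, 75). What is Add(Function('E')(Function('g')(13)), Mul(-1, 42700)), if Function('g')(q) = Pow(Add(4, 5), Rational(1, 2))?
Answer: -42622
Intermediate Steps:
Function('g')(q) = 3 (Function('g')(q) = Pow(9, Rational(1, 2)) = 3)
Function('E')(T) = Add(75, T)
Add(Function('E')(Function('g')(13)), Mul(-1, 42700)) = Add(Add(75, 3), Mul(-1, 42700)) = Add(78, -42700) = -42622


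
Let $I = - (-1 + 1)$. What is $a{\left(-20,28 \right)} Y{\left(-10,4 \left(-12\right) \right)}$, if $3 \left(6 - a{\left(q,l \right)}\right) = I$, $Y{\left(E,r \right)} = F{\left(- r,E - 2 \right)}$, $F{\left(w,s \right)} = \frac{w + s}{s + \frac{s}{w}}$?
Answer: $- \frac{864}{49} \approx -17.633$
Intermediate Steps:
$F{\left(w,s \right)} = \frac{s + w}{s + \frac{s}{w}}$
$Y{\left(E,r \right)} = - \frac{r \left(-2 + E - r\right)}{\left(1 - r\right) \left(-2 + E\right)}$ ($Y{\left(E,r \right)} = \frac{- r \left(\left(E - 2\right) - r\right)}{\left(E - 2\right) \left(1 - r\right)} = \frac{- r \left(\left(-2 + E\right) - r\right)}{\left(-2 + E\right) \left(1 - r\right)} = \frac{- r \left(-2 + E - r\right)}{\left(-2 + E\right) \left(1 - r\right)} = - \frac{r \left(-2 + E - r\right)}{\left(1 - r\right) \left(-2 + E\right)}$)
$I = 0$ ($I = \left(-1\right) 0 = 0$)
$a{\left(q,l \right)} = 6$ ($a{\left(q,l \right)} = 6 - 0 = 6 + 0 = 6$)
$a{\left(-20,28 \right)} Y{\left(-10,4 \left(-12\right) \right)} = 6 \left(- \frac{4 \left(-12\right) \left(2 + 4 \left(-12\right) - -10\right)}{\left(-1 + 4 \left(-12\right)\right) \left(-2 - 10\right)}\right) = 6 \left(\left(-1\right) \left(-48\right) \frac{1}{-1 - 48} \frac{1}{-12} \left(2 - 48 + 10\right)\right) = 6 \left(\left(-1\right) \left(-48\right) \frac{1}{-49} \left(- \frac{1}{12}\right) \left(-36\right)\right) = 6 \left(\left(-1\right) \left(-48\right) \left(- \frac{1}{49}\right) \left(- \frac{1}{12}\right) \left(-36\right)\right) = 6 \left(- \frac{144}{49}\right) = - \frac{864}{49}$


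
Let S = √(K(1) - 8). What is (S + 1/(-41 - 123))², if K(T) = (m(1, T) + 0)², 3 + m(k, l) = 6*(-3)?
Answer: 11645969/26896 - √433/82 ≈ 432.75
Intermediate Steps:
m(k, l) = -21 (m(k, l) = -3 + 6*(-3) = -3 - 18 = -21)
K(T) = 441 (K(T) = (-21 + 0)² = (-21)² = 441)
S = √433 (S = √(441 - 8) = √433 ≈ 20.809)
(S + 1/(-41 - 123))² = (√433 + 1/(-41 - 123))² = (√433 + 1/(-164))² = (√433 - 1/164)² = (-1/164 + √433)²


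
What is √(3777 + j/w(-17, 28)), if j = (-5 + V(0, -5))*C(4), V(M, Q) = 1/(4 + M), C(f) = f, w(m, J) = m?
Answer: 2*√272969/17 ≈ 61.466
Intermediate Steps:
j = -19 (j = (-5 + 1/(4 + 0))*4 = (-5 + 1/4)*4 = (-5 + ¼)*4 = -19/4*4 = -19)
√(3777 + j/w(-17, 28)) = √(3777 - 19/(-17)) = √(3777 - 19*(-1/17)) = √(3777 + 19/17) = √(64228/17) = 2*√272969/17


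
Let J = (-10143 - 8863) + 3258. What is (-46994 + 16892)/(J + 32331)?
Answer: -30102/16583 ≈ -1.8152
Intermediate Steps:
J = -15748 (J = -19006 + 3258 = -15748)
(-46994 + 16892)/(J + 32331) = (-46994 + 16892)/(-15748 + 32331) = -30102/16583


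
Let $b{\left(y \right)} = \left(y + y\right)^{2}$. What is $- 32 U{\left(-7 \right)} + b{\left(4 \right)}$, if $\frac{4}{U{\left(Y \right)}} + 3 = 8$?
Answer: $\frac{192}{5} \approx 38.4$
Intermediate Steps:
$U{\left(Y \right)} = \frac{4}{5}$ ($U{\left(Y \right)} = \frac{4}{-3 + 8} = \frac{4}{5}$)
$b{\left(y \right)} = 4 y^{2}$ ($b{\left(y \right)} = \left(2 y\right)^{2} = 4 y^{2}$)
$- 32 U{\left(-7 \right)} + b{\left(4 \right)} = \left(-32\right) \frac{4}{5} + 4 \cdot 4^{2} = - \frac{128}{5} + 4 \cdot 16 = - \frac{128}{5} + 64 = \frac{192}{5}$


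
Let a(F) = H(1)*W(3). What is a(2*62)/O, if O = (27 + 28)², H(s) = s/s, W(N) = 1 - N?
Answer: -2/3025 ≈ -0.00066116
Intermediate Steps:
H(s) = 1
a(F) = -2 (a(F) = 1*(1 - 1*3) = 1*(1 - 3) = 1*(-2) = -2)
O = 3025 (O = 55² = 3025)
a(2*62)/O = -2/3025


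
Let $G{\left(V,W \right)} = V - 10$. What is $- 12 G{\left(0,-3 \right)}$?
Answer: $120$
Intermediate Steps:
$G{\left(V,W \right)} = -10 + V$ ($G{\left(V,W \right)} = V - 10 = -10 + V$)
$- 12 G{\left(0,-3 \right)} = - 12 \left(-10 + 0\right) = \left(-12\right) \left(-10\right) = 120$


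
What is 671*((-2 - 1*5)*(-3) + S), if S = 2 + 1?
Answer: 16104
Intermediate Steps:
S = 3
671*((-2 - 1*5)*(-3) + S) = 671*((-2 - 1*5)*(-3) + 3) = 671*((-2 - 5)*(-3) + 3) = 671*(-7*(-3) + 3) = 671*(21 + 3) = 671*24 = 16104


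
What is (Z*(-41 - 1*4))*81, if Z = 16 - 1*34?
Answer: 65610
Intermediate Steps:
Z = -18 (Z = 16 - 34 = -18)
(Z*(-41 - 1*4))*81 = -18*(-41 - 1*4)*81 = -18*(-41 - 4)*81 = -18*(-45)*81 = 810*81 = 65610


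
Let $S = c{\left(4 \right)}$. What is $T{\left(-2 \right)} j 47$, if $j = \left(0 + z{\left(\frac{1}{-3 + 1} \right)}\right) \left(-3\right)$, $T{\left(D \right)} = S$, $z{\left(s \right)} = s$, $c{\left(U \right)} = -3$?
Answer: $- \frac{423}{2} \approx -211.5$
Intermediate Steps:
$S = -3$
$T{\left(D \right)} = -3$
$j = \frac{3}{2}$ ($j = \left(0 + \frac{1}{-3 + 1}\right) \left(-3\right) = \left(0 + \frac{1}{-2}\right) \left(-3\right) = \left(0 - \frac{1}{2}\right) \left(-3\right) = \left(- \frac{1}{2}\right) \left(-3\right) = \frac{3}{2} \approx 1.5$)
$T{\left(-2 \right)} j 47 = \left(-3\right) \frac{3}{2} \cdot 47 = \left(- \frac{9}{2}\right) 47 = - \frac{423}{2}$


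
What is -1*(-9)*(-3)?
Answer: -27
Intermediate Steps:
-1*(-9)*(-3) = 9*(-3) = -27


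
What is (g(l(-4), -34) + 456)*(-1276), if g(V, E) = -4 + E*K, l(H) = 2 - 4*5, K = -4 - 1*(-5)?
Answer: -533368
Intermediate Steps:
K = 1 (K = -4 + 5 = 1)
l(H) = -18 (l(H) = 2 - 20 = -18)
g(V, E) = -4 + E (g(V, E) = -4 + E*1 = -4 + E)
(g(l(-4), -34) + 456)*(-1276) = ((-4 - 34) + 456)*(-1276) = (-38 + 456)*(-1276) = 418*(-1276) = -533368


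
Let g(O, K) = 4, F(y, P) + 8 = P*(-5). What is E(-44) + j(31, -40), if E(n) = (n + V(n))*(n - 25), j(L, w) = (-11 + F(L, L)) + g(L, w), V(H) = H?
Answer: 5902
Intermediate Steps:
F(y, P) = -8 - 5*P (F(y, P) = -8 + P*(-5) = -8 - 5*P)
j(L, w) = -15 - 5*L (j(L, w) = (-11 + (-8 - 5*L)) + 4 = (-19 - 5*L) + 4 = -15 - 5*L)
E(n) = 2*n*(-25 + n) (E(n) = (n + n)*(n - 25) = (2*n)*(-25 + n) = 2*n*(-25 + n))
E(-44) + j(31, -40) = 2*(-44)*(-25 - 44) + (-15 - 5*31) = 2*(-44)*(-69) + (-15 - 155) = 6072 - 170 = 5902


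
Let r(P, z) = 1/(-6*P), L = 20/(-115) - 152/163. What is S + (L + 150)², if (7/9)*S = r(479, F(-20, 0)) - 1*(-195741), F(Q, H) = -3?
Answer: 25809847617747523/94252836706 ≈ 2.7384e+5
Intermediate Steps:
L = -4148/3749 (L = 20*(-1/115) - 152*1/163 = -4/23 - 152/163 = -4148/3749 ≈ -1.1064)
r(P, z) = -1/(6*P)
S = 1687678899/6706 (S = 9*(-⅙/479 - 1*(-195741))/7 = 9*(-⅙*1/479 + 195741)/7 = 9*(-1/2874 + 195741)/7 = (9/7)*(562559633/2874) = 1687678899/6706 ≈ 2.5167e+5)
S + (L + 150)² = 1687678899/6706 + (-4148/3749 + 150)² = 1687678899/6706 + (558202/3749)² = 1687678899/6706 + 311589472804/14055001 = 25809847617747523/94252836706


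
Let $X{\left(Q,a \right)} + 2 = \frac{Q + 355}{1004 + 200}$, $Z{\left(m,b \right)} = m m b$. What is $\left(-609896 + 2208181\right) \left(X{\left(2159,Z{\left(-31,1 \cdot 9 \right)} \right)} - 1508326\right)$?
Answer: $- \frac{1451262277478715}{602} \approx -2.4107 \cdot 10^{12}$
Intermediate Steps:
$Z{\left(m,b \right)} = b m^{2}$ ($Z{\left(m,b \right)} = m^{2} b = b m^{2}$)
$X{\left(Q,a \right)} = - \frac{2053}{1204} + \frac{Q}{1204}$ ($X{\left(Q,a \right)} = -2 + \frac{Q + 355}{1004 + 200} = -2 + \frac{355 + Q}{1204} = -2 + \left(355 + Q\right) \frac{1}{1204} = -2 + \left(\frac{355}{1204} + \frac{Q}{1204}\right) = - \frac{2053}{1204} + \frac{Q}{1204}$)
$\left(-609896 + 2208181\right) \left(X{\left(2159,Z{\left(-31,1 \cdot 9 \right)} \right)} - 1508326\right) = \left(-609896 + 2208181\right) \left(\left(- \frac{2053}{1204} + \frac{1}{1204} \cdot 2159\right) - 1508326\right) = 1598285 \left(\left(- \frac{2053}{1204} + \frac{2159}{1204}\right) - 1508326\right) = 1598285 \left(\frac{53}{602} - 1508326\right) = 1598285 \left(- \frac{908012199}{602}\right) = - \frac{1451262277478715}{602}$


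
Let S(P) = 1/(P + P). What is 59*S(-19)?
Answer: -59/38 ≈ -1.5526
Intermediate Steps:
S(P) = 1/(2*P)
59*S(-19) = 59*((½)/(-19)) = 59*((½)*(-1/19)) = 59*(-1/38) = -59/38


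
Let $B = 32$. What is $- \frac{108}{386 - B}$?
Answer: $- \frac{18}{59} \approx -0.30508$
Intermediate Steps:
$- \frac{108}{386 - B} = - \frac{108}{386 - 32} = - \frac{108}{354} = \left(-108\right) \frac{1}{354} = - \frac{18}{59}$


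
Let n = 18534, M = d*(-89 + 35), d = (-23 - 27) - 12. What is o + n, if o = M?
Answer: 21882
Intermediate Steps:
d = -62 (d = -50 - 12 = -62)
M = 3348 (M = -62*(-89 + 35) = -62*(-54) = 3348)
o = 3348
o + n = 3348 + 18534 = 21882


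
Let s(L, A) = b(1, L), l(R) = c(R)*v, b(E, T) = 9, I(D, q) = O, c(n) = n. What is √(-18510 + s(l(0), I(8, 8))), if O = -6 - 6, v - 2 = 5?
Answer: I*√18501 ≈ 136.02*I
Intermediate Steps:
v = 7 (v = 2 + 5 = 7)
O = -12
I(D, q) = -12
l(R) = 7*R (l(R) = R*7 = 7*R)
s(L, A) = 9
√(-18510 + s(l(0), I(8, 8))) = √(-18510 + 9) = √(-18501) = I*√18501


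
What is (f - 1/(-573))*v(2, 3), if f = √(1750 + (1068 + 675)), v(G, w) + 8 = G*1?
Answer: -2/191 - 6*√3493 ≈ -354.62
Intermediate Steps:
v(G, w) = -8 + G (v(G, w) = -8 + G*1 = -8 + G)
f = √3493 (f = √(1750 + 1743) = √3493 ≈ 59.102)
(f - 1/(-573))*v(2, 3) = (√3493 - 1/(-573))*(-8 + 2) = (√3493 - 1*(-1/573))*(-6) = (√3493 + 1/573)*(-6) = (1/573 + √3493)*(-6) = -2/191 - 6*√3493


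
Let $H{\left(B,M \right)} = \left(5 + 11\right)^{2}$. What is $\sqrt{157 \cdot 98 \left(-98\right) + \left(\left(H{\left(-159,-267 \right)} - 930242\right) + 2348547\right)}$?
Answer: $i \sqrt{89267} \approx 298.78 i$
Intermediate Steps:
$H{\left(B,M \right)} = 256$ ($H{\left(B,M \right)} = 16^{2} = 256$)
$\sqrt{157 \cdot 98 \left(-98\right) + \left(\left(H{\left(-159,-267 \right)} - 930242\right) + 2348547\right)} = \sqrt{157 \cdot 98 \left(-98\right) + \left(\left(256 - 930242\right) + 2348547\right)} = \sqrt{15386 \left(-98\right) + \left(-929986 + 2348547\right)} = \sqrt{-1507828 + 1418561} = \sqrt{-89267} = i \sqrt{89267}$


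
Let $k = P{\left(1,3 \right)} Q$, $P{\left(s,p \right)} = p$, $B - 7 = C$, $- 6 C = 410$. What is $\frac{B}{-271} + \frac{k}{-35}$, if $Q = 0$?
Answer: $\frac{184}{813} \approx 0.22632$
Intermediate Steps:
$C = - \frac{205}{3}$ ($C = \left(- \frac{1}{6}\right) 410 = - \frac{205}{3} \approx -68.333$)
$B = - \frac{184}{3}$ ($B = 7 - \frac{205}{3} = - \frac{184}{3} \approx -61.333$)
$k = 0$ ($k = 3 \cdot 0 = 0$)
$\frac{B}{-271} + \frac{k}{-35} = - \frac{184}{3 \left(-271\right)} + \frac{0}{-35} = \left(- \frac{184}{3}\right) \left(- \frac{1}{271}\right) + 0 \left(- \frac{1}{35}\right) = \frac{184}{813} + 0 = \frac{184}{813}$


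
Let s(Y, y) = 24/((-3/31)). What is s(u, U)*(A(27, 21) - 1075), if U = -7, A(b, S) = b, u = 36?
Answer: 259904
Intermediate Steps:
s(Y, y) = -248 (s(Y, y) = 24/((-3*1/31)) = 24/(-3/31) = 24*(-31/3) = -248)
s(u, U)*(A(27, 21) - 1075) = -248*(27 - 1075) = -248*(-1048) = 259904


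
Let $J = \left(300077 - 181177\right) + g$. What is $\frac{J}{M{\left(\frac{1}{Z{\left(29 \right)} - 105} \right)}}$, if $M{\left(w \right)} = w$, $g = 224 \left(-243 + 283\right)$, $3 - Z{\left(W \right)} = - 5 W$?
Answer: $5497980$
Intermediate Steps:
$Z{\left(W \right)} = 3 + 5 W$ ($Z{\left(W \right)} = 3 - - 5 W = 3 + 5 W$)
$g = 8960$ ($g = 224 \cdot 40 = 8960$)
$J = 127860$ ($J = \left(300077 - 181177\right) + 8960 = 118900 + 8960 = 127860$)
$\frac{J}{M{\left(\frac{1}{Z{\left(29 \right)} - 105} \right)}} = \frac{127860}{\frac{1}{\left(3 + 5 \cdot 29\right) - 105}} = \frac{127860}{\frac{1}{\left(3 + 145\right) - 105}} = \frac{127860}{\frac{1}{148 - 105}} = \frac{127860}{\frac{1}{43}} = 127860 \frac{1}{\frac{1}{43}} = 127860 \cdot 43 = 5497980$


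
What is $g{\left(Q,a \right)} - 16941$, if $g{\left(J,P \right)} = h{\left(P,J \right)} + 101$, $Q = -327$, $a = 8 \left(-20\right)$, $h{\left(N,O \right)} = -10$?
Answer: $-16850$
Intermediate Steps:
$a = -160$
$g{\left(J,P \right)} = 91$ ($g{\left(J,P \right)} = -10 + 101 = 91$)
$g{\left(Q,a \right)} - 16941 = 91 - 16941 = -16850$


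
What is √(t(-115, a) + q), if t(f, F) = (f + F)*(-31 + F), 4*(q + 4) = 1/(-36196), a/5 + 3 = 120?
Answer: 11*√2819270452127/36196 ≈ 510.27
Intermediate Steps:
a = 585 (a = -15 + 5*120 = -15 + 600 = 585)
q = -579137/144784 (q = -4 + (¼)/(-36196) = -4 + (¼)*(-1/36196) = -4 - 1/144784 = -579137/144784 ≈ -4.0000)
t(f, F) = (-31 + F)*(F + f) (t(f, F) = (F + f)*(-31 + F) = (-31 + F)*(F + f))
√(t(-115, a) + q) = √((585² - 31*585 - 31*(-115) + 585*(-115)) - 579137/144784) = √((342225 - 18135 + 3565 - 67275) - 579137/144784) = √(260380 - 579137/144784) = √(37698278783/144784) = 11*√2819270452127/36196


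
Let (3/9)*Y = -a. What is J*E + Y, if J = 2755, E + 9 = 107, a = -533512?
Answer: 1870526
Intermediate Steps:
E = 98 (E = -9 + 107 = 98)
Y = 1600536 (Y = 3*(-1*(-533512)) = 3*533512 = 1600536)
J*E + Y = 2755*98 + 1600536 = 269990 + 1600536 = 1870526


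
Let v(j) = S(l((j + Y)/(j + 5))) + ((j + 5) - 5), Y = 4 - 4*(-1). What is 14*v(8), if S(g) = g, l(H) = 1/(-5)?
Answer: 546/5 ≈ 109.20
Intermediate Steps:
Y = 8 (Y = 4 + 4 = 8)
l(H) = -⅕ (l(H) = 1*(-⅕) = -⅕)
v(j) = -⅕ + j (v(j) = -⅕ + ((j + 5) - 5) = -⅕ + ((5 + j) - 5) = -⅕ + j)
14*v(8) = 14*(-⅕ + 8) = 14*(39/5) = 546/5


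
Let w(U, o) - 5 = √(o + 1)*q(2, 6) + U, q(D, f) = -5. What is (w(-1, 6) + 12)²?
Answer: 431 - 160*√7 ≈ 7.6798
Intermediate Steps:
w(U, o) = 5 + U - 5*√(1 + o) (w(U, o) = 5 + (√(o + 1)*(-5) + U) = 5 + (√(1 + o)*(-5) + U) = 5 + (-5*√(1 + o) + U) = 5 + (U - 5*√(1 + o)) = 5 + U - 5*√(1 + o))
(w(-1, 6) + 12)² = ((5 - 1 - 5*√(1 + 6)) + 12)² = ((5 - 1 - 5*√7) + 12)² = ((4 - 5*√7) + 12)² = (16 - 5*√7)²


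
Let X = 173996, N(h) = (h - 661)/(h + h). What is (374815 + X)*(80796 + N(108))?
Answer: 1064167883957/24 ≈ 4.4340e+10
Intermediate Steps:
N(h) = (-661 + h)/(2*h) (N(h) = (-661 + h)/((2*h)) = (-661 + h)*(1/(2*h)) = (-661 + h)/(2*h))
(374815 + X)*(80796 + N(108)) = (374815 + 173996)*(80796 + (½)*(-661 + 108)/108) = 548811*(80796 + (½)*(1/108)*(-553)) = 548811*(80796 - 553/216) = 548811*(17451383/216) = 1064167883957/24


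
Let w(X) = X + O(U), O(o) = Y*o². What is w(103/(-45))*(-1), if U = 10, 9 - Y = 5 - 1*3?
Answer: -31397/45 ≈ -697.71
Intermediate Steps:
Y = 7 (Y = 9 - (5 - 1*3) = 9 - (5 - 3) = 9 - 1*2 = 9 - 2 = 7)
O(o) = 7*o²
w(X) = 700 + X (w(X) = X + 7*10² = X + 7*100 = X + 700 = 700 + X)
w(103/(-45))*(-1) = (700 + 103/(-45))*(-1) = (700 + 103*(-1/45))*(-1) = (700 - 103/45)*(-1) = (31397/45)*(-1) = -31397/45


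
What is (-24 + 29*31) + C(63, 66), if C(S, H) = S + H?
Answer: 1004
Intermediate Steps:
C(S, H) = H + S
(-24 + 29*31) + C(63, 66) = (-24 + 29*31) + (66 + 63) = (-24 + 899) + 129 = 875 + 129 = 1004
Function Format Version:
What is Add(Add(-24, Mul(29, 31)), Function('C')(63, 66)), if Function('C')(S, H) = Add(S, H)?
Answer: 1004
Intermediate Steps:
Function('C')(S, H) = Add(H, S)
Add(Add(-24, Mul(29, 31)), Function('C')(63, 66)) = Add(Add(-24, Mul(29, 31)), Add(66, 63)) = Add(Add(-24, 899), 129) = Add(875, 129) = 1004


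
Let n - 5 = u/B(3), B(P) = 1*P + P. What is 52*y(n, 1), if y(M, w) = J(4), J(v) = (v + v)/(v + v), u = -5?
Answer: 52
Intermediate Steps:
B(P) = 2*P (B(P) = P + P = 2*P)
n = 25/6 (n = 5 - 5/(2*3) = 5 - 5/6 = 25/6 ≈ 4.1667)
J(v) = 1 (J(v) = (2*v)/((2*v)) = (2*v)*(1/(2*v)) = 1)
y(M, w) = 1
52*y(n, 1) = 52*1 = 52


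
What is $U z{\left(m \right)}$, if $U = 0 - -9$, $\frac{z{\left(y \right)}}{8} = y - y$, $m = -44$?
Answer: $0$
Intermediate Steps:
$z{\left(y \right)} = 0$ ($z{\left(y \right)} = 8 \left(y - y\right) = 8 \cdot 0 = 0$)
$U = 9$ ($U = 0 + 9 = 9$)
$U z{\left(m \right)} = 9 \cdot 0 = 0$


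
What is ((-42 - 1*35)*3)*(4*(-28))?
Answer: 25872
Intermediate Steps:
((-42 - 1*35)*3)*(4*(-28)) = ((-42 - 35)*3)*(-112) = -77*3*(-112) = -231*(-112) = 25872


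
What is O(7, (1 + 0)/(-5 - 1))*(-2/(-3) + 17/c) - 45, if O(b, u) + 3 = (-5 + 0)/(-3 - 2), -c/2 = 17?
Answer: -136/3 ≈ -45.333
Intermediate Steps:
c = -34 (c = -2*17 = -34)
O(b, u) = -2 (O(b, u) = -3 + (-5 + 0)/(-3 - 2) = -3 - 5/(-5) = -3 - 5*(-⅕) = -3 + 1 = -2)
O(7, (1 + 0)/(-5 - 1))*(-2/(-3) + 17/c) - 45 = -2*(-2/(-3) + 17/(-34)) - 45 = -2*(-2*(-⅓) + 17*(-1/34)) - 45 = -2*(⅔ - ½) - 45 = -2*⅙ - 45 = -⅓ - 45 = -136/3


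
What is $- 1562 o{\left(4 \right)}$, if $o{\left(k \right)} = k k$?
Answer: $-24992$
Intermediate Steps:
$o{\left(k \right)} = k^{2}$
$- 1562 o{\left(4 \right)} = - 1562 \cdot 4^{2} = \left(-1562\right) 16 = -24992$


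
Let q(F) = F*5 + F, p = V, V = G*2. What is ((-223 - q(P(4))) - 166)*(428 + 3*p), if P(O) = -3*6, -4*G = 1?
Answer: -239693/2 ≈ -1.1985e+5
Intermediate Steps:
G = -¼ (G = -¼*1 = -¼ ≈ -0.25000)
P(O) = -18
V = -½ (V = -¼*2 = -½ ≈ -0.50000)
p = -½ ≈ -0.50000
q(F) = 6*F (q(F) = 5*F + F = 6*F)
((-223 - q(P(4))) - 166)*(428 + 3*p) = ((-223 - 6*(-18)) - 166)*(428 + 3*(-½)) = ((-223 - 1*(-108)) - 166)*(428 - 3/2) = ((-223 + 108) - 166)*(853/2) = (-115 - 166)*(853/2) = -281*853/2 = -239693/2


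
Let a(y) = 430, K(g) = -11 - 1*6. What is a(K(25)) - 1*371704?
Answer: -371274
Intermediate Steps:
K(g) = -17 (K(g) = -11 - 6 = -17)
a(K(25)) - 1*371704 = 430 - 1*371704 = 430 - 371704 = -371274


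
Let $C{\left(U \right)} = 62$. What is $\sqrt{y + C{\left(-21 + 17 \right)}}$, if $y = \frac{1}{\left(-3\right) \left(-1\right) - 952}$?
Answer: $\frac{\sqrt{55836313}}{949} \approx 7.8739$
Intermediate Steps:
$y = - \frac{1}{949}$ ($y = \frac{1}{3 - 952} = \frac{1}{-949} = - \frac{1}{949} \approx -0.0010537$)
$\sqrt{y + C{\left(-21 + 17 \right)}} = \sqrt{- \frac{1}{949} + 62} = \sqrt{\frac{58837}{949}} = \frac{\sqrt{55836313}}{949}$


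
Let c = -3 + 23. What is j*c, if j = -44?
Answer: -880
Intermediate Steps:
c = 20
j*c = -44*20 = -880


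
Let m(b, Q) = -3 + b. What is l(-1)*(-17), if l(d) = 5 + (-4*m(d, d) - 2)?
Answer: -323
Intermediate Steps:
l(d) = 15 - 4*d (l(d) = 5 + (-4*(-3 + d) - 2) = 5 + ((12 - 4*d) - 2) = 5 + (10 - 4*d) = 15 - 4*d)
l(-1)*(-17) = (15 - 4*(-1))*(-17) = (15 + 4)*(-17) = 19*(-17) = -323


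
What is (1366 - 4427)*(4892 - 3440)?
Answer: -4444572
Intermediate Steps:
(1366 - 4427)*(4892 - 3440) = -3061*1452 = -4444572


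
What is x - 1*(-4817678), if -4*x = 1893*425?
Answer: 18466187/4 ≈ 4.6165e+6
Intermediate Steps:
x = -804525/4 (x = -1893*425/4 = -1/4*804525 = -804525/4 ≈ -2.0113e+5)
x - 1*(-4817678) = -804525/4 - 1*(-4817678) = -804525/4 + 4817678 = 18466187/4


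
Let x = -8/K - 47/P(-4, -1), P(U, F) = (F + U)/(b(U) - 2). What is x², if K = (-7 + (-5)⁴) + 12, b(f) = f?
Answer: 12630916/3969 ≈ 3182.4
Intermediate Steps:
K = 630 (K = (-7 + 625) + 12 = 618 + 12 = 630)
P(U, F) = (F + U)/(-2 + U) (P(U, F) = (F + U)/(U - 2) = (F + U)/(-2 + U))
x = -3554/63 (x = -8/630 - 47*(-2 - 4)/(-1 - 4) = -8*1/630 - 47/(-5/(-6)) = -4/315 - 47/((-⅙*(-5))) = -4/315 - 47/⅚ = -4/315 - 47*6/5 = -4/315 - 282/5 = -3554/63 ≈ -56.413)
x² = (-3554/63)² = 12630916/3969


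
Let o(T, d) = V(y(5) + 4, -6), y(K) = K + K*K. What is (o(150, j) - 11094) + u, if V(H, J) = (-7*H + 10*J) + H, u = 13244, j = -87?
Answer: 1886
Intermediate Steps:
y(K) = K + K**2
V(H, J) = -6*H + 10*J
o(T, d) = -264 (o(T, d) = -6*(5*(1 + 5) + 4) + 10*(-6) = -6*(5*6 + 4) - 60 = -6*(30 + 4) - 60 = -6*34 - 60 = -204 - 60 = -264)
(o(150, j) - 11094) + u = (-264 - 11094) + 13244 = -11358 + 13244 = 1886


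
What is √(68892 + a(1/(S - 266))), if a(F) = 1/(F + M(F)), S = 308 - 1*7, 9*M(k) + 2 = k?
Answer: √275547/2 ≈ 262.46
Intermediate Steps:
M(k) = -2/9 + k/9
S = 301 (S = 308 - 7 = 301)
a(F) = 1/(-2/9 + 10*F/9) (a(F) = 1/(F + (-2/9 + F/9)) = 1/(-2/9 + 10*F/9))
√(68892 + a(1/(S - 266))) = √(68892 + 9/(2*(-1 + 5/(301 - 266)))) = √(68892 + 9/(2*(-1 + 5/35))) = √(68892 + 9/(2*(-1 + 5*(1/35)))) = √(68892 + 9/(2*(-1 + ⅐))) = √(68892 + 9/(2*(-6/7))) = √(68892 + (9/2)*(-7/6)) = √(68892 - 21/4) = √(275547/4) = √275547/2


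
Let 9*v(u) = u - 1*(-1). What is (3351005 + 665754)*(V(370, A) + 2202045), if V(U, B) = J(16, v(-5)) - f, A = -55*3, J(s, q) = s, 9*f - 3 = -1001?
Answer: 79610343788173/9 ≈ 8.8456e+12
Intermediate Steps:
f = -998/9 (f = ⅓ + (⅑)*(-1001) = ⅓ - 1001/9 = -998/9 ≈ -110.89)
v(u) = ⅑ + u/9 (v(u) = (u - 1*(-1))/9 = (u + 1)/9 = (1 + u)/9 = ⅑ + u/9)
A = -165
V(U, B) = 1142/9 (V(U, B) = 16 - 1*(-998/9) = 16 + 998/9 = 1142/9)
(3351005 + 665754)*(V(370, A) + 2202045) = (3351005 + 665754)*(1142/9 + 2202045) = 4016759*(19819547/9) = 79610343788173/9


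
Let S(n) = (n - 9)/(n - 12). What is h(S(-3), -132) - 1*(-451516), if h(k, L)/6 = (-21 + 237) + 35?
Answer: 453022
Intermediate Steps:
S(n) = (-9 + n)/(-12 + n)
h(k, L) = 1506 (h(k, L) = 6*((-21 + 237) + 35) = 6*(216 + 35) = 6*251 = 1506)
h(S(-3), -132) - 1*(-451516) = 1506 - 1*(-451516) = 1506 + 451516 = 453022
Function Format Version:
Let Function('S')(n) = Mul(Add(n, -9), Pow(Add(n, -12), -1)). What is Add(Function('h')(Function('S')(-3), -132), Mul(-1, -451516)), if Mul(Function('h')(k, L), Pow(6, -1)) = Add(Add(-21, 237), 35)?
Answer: 453022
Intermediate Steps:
Function('S')(n) = Mul(Pow(Add(-12, n), -1), Add(-9, n)) (Function('S')(n) = Mul(Add(-9, n), Pow(Add(-12, n), -1)) = Mul(Pow(Add(-12, n), -1), Add(-9, n)))
Function('h')(k, L) = 1506 (Function('h')(k, L) = Mul(6, Add(Add(-21, 237), 35)) = Mul(6, Add(216, 35)) = Mul(6, 251) = 1506)
Add(Function('h')(Function('S')(-3), -132), Mul(-1, -451516)) = Add(1506, Mul(-1, -451516)) = Add(1506, 451516) = 453022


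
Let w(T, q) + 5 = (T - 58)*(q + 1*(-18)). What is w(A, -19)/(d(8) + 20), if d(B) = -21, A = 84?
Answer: 967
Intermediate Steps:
w(T, q) = -5 + (-58 + T)*(-18 + q) (w(T, q) = -5 + (T - 58)*(q + 1*(-18)) = -5 + (-58 + T)*(q - 18) = -5 + (-58 + T)*(-18 + q))
w(A, -19)/(d(8) + 20) = (1039 - 58*(-19) - 18*84 + 84*(-19))/(-21 + 20) = (1039 + 1102 - 1512 - 1596)/(-1) = -1*(-967) = 967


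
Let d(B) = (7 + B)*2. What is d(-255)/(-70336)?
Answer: 31/4396 ≈ 0.0070519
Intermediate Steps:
d(B) = 14 + 2*B
d(-255)/(-70336) = (14 + 2*(-255))/(-70336) = (14 - 510)*(-1/70336) = -496*(-1/70336) = 31/4396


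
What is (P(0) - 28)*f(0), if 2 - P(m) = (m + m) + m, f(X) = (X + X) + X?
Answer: 0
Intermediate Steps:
f(X) = 3*X (f(X) = 2*X + X = 3*X)
P(m) = 2 - 3*m (P(m) = 2 - ((m + m) + m) = 2 - (2*m + m) = 2 - 3*m)
(P(0) - 28)*f(0) = ((2 - 3*0) - 28)*(3*0) = ((2 + 0) - 28)*0 = (2 - 28)*0 = -26*0 = 0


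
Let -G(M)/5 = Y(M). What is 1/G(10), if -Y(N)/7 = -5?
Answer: -1/175 ≈ -0.0057143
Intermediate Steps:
Y(N) = 35 (Y(N) = -7*(-5) = 35)
G(M) = -175 (G(M) = -5*35 = -175)
1/G(10) = 1/(-175) = -1/175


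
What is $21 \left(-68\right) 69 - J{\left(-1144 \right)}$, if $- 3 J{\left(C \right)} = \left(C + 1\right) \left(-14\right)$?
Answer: $-93198$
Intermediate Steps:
$J{\left(C \right)} = \frac{14}{3} + \frac{14 C}{3}$ ($J{\left(C \right)} = - \frac{\left(C + 1\right) \left(-14\right)}{3} = - \frac{\left(1 + C\right) \left(-14\right)}{3} = - \frac{-14 - 14 C}{3} = \frac{14}{3} + \frac{14 C}{3}$)
$21 \left(-68\right) 69 - J{\left(-1144 \right)} = 21 \left(-68\right) 69 - \left(\frac{14}{3} + \frac{14}{3} \left(-1144\right)\right) = \left(-1428\right) 69 - \left(\frac{14}{3} - \frac{16016}{3}\right) = -98532 - -5334 = -98532 + 5334 = -93198$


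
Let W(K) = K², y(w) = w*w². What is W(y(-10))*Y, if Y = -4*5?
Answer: -20000000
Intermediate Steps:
y(w) = w³
Y = -20
W(y(-10))*Y = ((-10)³)²*(-20) = (-1000)²*(-20) = 1000000*(-20) = -20000000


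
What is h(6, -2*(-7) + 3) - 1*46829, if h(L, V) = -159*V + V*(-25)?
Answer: -49957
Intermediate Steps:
h(L, V) = -184*V (h(L, V) = -159*V - 25*V = -184*V)
h(6, -2*(-7) + 3) - 1*46829 = -184*(-2*(-7) + 3) - 1*46829 = -184*(14 + 3) - 46829 = -184*17 - 46829 = -3128 - 46829 = -49957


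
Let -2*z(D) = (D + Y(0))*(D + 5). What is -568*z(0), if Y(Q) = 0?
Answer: 0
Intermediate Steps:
z(D) = -D*(5 + D)/2 (z(D) = -(D + 0)*(D + 5)/2 = -D*(5 + D)/2)
-568*z(0) = -284*0*(-5 - 1*0) = -284*0*(-5 + 0) = -284*0*(-5) = -568*0 = 0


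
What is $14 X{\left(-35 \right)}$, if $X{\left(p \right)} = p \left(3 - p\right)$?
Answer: $-18620$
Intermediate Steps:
$14 X{\left(-35 \right)} = 14 \left(- 35 \left(3 - -35\right)\right) = 14 \left(- 35 \left(3 + 35\right)\right) = 14 \left(\left(-35\right) 38\right) = 14 \left(-1330\right) = -18620$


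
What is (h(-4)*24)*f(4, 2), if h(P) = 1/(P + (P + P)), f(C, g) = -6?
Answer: 12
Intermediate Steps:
h(P) = 1/(3*P) (h(P) = 1/(P + 2*P) = 1/(3*P))
(h(-4)*24)*f(4, 2) = (((1/3)/(-4))*24)*(-6) = (((1/3)*(-1/4))*24)*(-6) = -1/12*24*(-6) = -2*(-6) = 12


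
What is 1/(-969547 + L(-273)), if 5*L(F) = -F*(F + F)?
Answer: -5/4996793 ≈ -1.0006e-6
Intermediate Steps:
L(F) = -2*F²/5 (L(F) = (-F*(F + F))/5 = (-F*2*F)/5 = (-2*F²)/5 = -2*F²/5)
1/(-969547 + L(-273)) = 1/(-969547 - ⅖*(-273)²) = 1/(-969547 - ⅖*74529) = 1/(-969547 - 149058/5) = 1/(-4996793/5) = -5/4996793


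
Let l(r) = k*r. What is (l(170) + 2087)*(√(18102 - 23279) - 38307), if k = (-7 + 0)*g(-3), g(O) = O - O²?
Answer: -626970669 + 16367*I*√5177 ≈ -6.2697e+8 + 1.1776e+6*I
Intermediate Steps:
k = 84 (k = (-7 + 0)*(-3*(1 - 1*(-3))) = -(-21)*(1 + 3) = -(-21)*4 = -7*(-12) = 84)
l(r) = 84*r
(l(170) + 2087)*(√(18102 - 23279) - 38307) = (84*170 + 2087)*(√(18102 - 23279) - 38307) = (14280 + 2087)*(√(-5177) - 38307) = 16367*(I*√5177 - 38307) = 16367*(-38307 + I*√5177) = -626970669 + 16367*I*√5177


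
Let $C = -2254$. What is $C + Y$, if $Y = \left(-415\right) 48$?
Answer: $-22174$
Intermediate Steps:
$Y = -19920$
$C + Y = -2254 - 19920 = -22174$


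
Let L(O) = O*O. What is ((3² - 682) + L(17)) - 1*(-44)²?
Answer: -2320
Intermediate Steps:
L(O) = O²
((3² - 682) + L(17)) - 1*(-44)² = ((3² - 682) + 17²) - 1*(-44)² = ((9 - 682) + 289) - 1*1936 = (-673 + 289) - 1936 = -384 - 1936 = -2320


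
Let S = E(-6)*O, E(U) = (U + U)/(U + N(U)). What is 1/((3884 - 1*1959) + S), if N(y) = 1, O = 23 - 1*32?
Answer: 5/9517 ≈ 0.00052538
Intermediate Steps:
O = -9 (O = 23 - 32 = -9)
E(U) = 2*U/(1 + U) (E(U) = (U + U)/(U + 1) = (2*U)/(1 + U) = 2*U/(1 + U))
S = -108/5 (S = (2*(-6)/(1 - 6))*(-9) = (2*(-6)/(-5))*(-9) = (2*(-6)*(-⅕))*(-9) = (12/5)*(-9) = -108/5 ≈ -21.600)
1/((3884 - 1*1959) + S) = 1/((3884 - 1*1959) - 108/5) = 1/((3884 - 1959) - 108/5) = 1/(1925 - 108/5) = 1/(9517/5) = 5/9517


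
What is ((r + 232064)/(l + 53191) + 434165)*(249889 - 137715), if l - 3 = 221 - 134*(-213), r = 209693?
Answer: 3991521392807188/81957 ≈ 4.8703e+10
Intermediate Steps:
l = 28766 (l = 3 + (221 - 134*(-213)) = 3 + (221 + 28542) = 3 + 28763 = 28766)
((r + 232064)/(l + 53191) + 434165)*(249889 - 137715) = ((209693 + 232064)/(28766 + 53191) + 434165)*(249889 - 137715) = (441757/81957 + 434165)*112174 = (35583302662/81957)*112174 = 3991521392807188/81957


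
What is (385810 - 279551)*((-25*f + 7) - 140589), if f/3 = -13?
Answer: -14834500213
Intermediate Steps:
f = -39 (f = 3*(-13) = -39)
(385810 - 279551)*((-25*f + 7) - 140589) = (385810 - 279551)*((-25*(-39) + 7) - 140589) = 106259*((975 + 7) - 140589) = 106259*(982 - 140589) = 106259*(-139607) = -14834500213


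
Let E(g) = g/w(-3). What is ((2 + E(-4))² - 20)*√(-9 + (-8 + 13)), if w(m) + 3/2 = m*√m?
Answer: 32*(109 - 24*I*√3)/(9*(4*√3 + 11*I)) ≈ 6.2677 - 31.285*I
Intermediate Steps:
w(m) = -3/2 + m^(3/2) (w(m) = -3/2 + m*√m = -3/2 + m^(3/2))
E(g) = g/(-3/2 - 3*I*√3) (E(g) = g/(-3/2 + (-3)^(3/2)) = g/(-3/2 - 3*I*√3))
((2 + E(-4))² - 20)*√(-9 + (-8 + 13)) = ((2 + (-2/39*(-4) + (4/39)*I*(-4)*√3))² - 20)*√(-9 + (-8 + 13)) = ((2 + (8/39 - 16*I*√3/39))² - 20)*√(-9 + 5) = ((86/39 - 16*I*√3/39)² - 20)*√(-4) = (-20 + (86/39 - 16*I*√3/39)²)*(2*I) = 2*I*(-20 + (86/39 - 16*I*√3/39)²)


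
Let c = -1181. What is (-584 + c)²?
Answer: 3115225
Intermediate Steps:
(-584 + c)² = (-584 - 1181)² = (-1765)² = 3115225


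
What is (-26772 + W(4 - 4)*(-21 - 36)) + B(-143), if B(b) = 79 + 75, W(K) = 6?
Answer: -26960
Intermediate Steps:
B(b) = 154
(-26772 + W(4 - 4)*(-21 - 36)) + B(-143) = (-26772 + 6*(-21 - 36)) + 154 = (-26772 + 6*(-57)) + 154 = (-26772 - 342) + 154 = -27114 + 154 = -26960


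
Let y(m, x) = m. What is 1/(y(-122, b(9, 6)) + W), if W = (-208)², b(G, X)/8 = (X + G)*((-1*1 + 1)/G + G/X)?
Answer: 1/43142 ≈ 2.3179e-5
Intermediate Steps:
b(G, X) = 8*G*(G + X)/X (b(G, X) = 8*((X + G)*((-1*1 + 1)/G + G/X)) = 8*((G + X)*((-1 + 1)/G + G/X)) = 8*((G + X)*(0/G + G/X)) = 8*((G + X)*(0 + G/X)) = 8*((G + X)*(G/X)) = 8*(G*(G + X)/X) = 8*G*(G + X)/X)
W = 43264
1/(y(-122, b(9, 6)) + W) = 1/(-122 + 43264) = 1/43142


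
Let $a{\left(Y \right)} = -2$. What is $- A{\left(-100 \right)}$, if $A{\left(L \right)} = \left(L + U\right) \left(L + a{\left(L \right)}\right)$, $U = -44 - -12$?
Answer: $-13464$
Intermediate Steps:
$U = -32$ ($U = -44 + 12 = -32$)
$A{\left(L \right)} = \left(-32 + L\right) \left(-2 + L\right)$ ($A{\left(L \right)} = \left(L - 32\right) \left(L - 2\right) = \left(-32 + L\right) \left(-2 + L\right)$)
$- A{\left(-100 \right)} = - (64 + \left(-100\right)^{2} - -3400) = - (64 + 10000 + 3400) = \left(-1\right) 13464 = -13464$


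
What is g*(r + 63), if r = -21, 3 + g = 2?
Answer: -42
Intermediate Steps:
g = -1 (g = -3 + 2 = -1)
g*(r + 63) = -(-21 + 63) = -1*42 = -42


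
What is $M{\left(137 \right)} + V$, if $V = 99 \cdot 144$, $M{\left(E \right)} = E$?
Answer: $14393$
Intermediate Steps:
$V = 14256$
$M{\left(137 \right)} + V = 137 + 14256 = 14393$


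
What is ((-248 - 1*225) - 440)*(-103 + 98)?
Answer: 4565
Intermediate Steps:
((-248 - 1*225) - 440)*(-103 + 98) = ((-248 - 225) - 440)*(-5) = (-473 - 440)*(-5) = -913*(-5) = 4565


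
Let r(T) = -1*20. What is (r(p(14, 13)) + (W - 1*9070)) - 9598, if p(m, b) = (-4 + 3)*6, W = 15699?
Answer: -2989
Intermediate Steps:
p(m, b) = -6 (p(m, b) = -1*6 = -6)
r(T) = -20
(r(p(14, 13)) + (W - 1*9070)) - 9598 = (-20 + (15699 - 1*9070)) - 9598 = (-20 + (15699 - 9070)) - 9598 = (-20 + 6629) - 9598 = 6609 - 9598 = -2989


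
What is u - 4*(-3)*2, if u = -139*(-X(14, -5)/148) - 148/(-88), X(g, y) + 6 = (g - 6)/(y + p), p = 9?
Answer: 17847/814 ≈ 21.925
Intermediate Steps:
X(g, y) = -6 + (-6 + g)/(9 + y) (X(g, y) = -6 + (g - 6)/(y + 9) = -6 + (-6 + g)/(9 + y))
u = -1689/814 (u = -139*(-(-60 + 14 - 6*(-5))/(148*(9 - 5))) - 148/(-88) = -139/((-148*4/(-60 + 14 + 30))) - 148*(-1/88) = -139/((-148/((¼)*(-16)))) + 37/22 = -139/((-148/(-4))) + 37/22 = -139/((-148*(-¼))) + 37/22 = -139/37 + 37/22 = -1689/814 ≈ -2.0749)
u - 4*(-3)*2 = -1689/814 - 4*(-3)*2 = -1689/814 + 12*2 = -1689/814 + 24 = 17847/814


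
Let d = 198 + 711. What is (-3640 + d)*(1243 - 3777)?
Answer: 6920354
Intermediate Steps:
d = 909
(-3640 + d)*(1243 - 3777) = (-3640 + 909)*(1243 - 3777) = -2731*(-2534) = 6920354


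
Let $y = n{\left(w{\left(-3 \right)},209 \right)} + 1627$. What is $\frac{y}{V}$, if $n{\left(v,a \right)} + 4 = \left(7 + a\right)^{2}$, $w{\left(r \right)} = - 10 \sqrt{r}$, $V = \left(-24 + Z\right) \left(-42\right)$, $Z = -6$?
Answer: $\frac{2299}{60} \approx 38.317$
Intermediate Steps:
$V = 1260$ ($V = \left(-24 - 6\right) \left(-42\right) = \left(-30\right) \left(-42\right) = 1260$)
$n{\left(v,a \right)} = -4 + \left(7 + a\right)^{2}$
$y = 48279$ ($y = \left(-4 + \left(7 + 209\right)^{2}\right) + 1627 = \left(-4 + 216^{2}\right) + 1627 = \left(-4 + 46656\right) + 1627 = 46652 + 1627 = 48279$)
$\frac{y}{V} = \frac{48279}{1260} = 48279 \cdot \frac{1}{1260} = \frac{2299}{60}$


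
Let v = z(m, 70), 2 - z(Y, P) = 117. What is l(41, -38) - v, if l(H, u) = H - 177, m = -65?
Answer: -21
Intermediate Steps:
z(Y, P) = -115 (z(Y, P) = 2 - 1*117 = 2 - 117 = -115)
l(H, u) = -177 + H
v = -115
l(41, -38) - v = (-177 + 41) - 1*(-115) = -136 + 115 = -21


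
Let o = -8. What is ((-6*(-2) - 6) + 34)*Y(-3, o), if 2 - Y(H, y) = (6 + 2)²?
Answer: -2480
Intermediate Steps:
Y(H, y) = -62 (Y(H, y) = 2 - (6 + 2)² = 2 - 1*8² = 2 - 1*64 = 2 - 64 = -62)
((-6*(-2) - 6) + 34)*Y(-3, o) = ((-6*(-2) - 6) + 34)*(-62) = ((12 - 6) + 34)*(-62) = (6 + 34)*(-62) = 40*(-62) = -2480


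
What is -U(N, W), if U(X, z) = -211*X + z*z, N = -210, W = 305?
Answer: -137335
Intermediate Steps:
U(X, z) = z² - 211*X (U(X, z) = -211*X + z² = z² - 211*X)
-U(N, W) = -(305² - 211*(-210)) = -(93025 + 44310) = -1*137335 = -137335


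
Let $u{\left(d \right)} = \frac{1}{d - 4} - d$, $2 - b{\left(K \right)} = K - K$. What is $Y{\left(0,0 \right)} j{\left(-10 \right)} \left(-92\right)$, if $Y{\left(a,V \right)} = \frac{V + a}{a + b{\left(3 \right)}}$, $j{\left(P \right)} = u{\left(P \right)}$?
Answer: $0$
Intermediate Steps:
$b{\left(K \right)} = 2$ ($b{\left(K \right)} = 2 - \left(K - K\right) = 2 - 0 = 2 + 0 = 2$)
$u{\left(d \right)} = \frac{1}{-4 + d} - d$
$j{\left(P \right)} = \frac{1 - P^{2} + 4 P}{-4 + P}$
$Y{\left(a,V \right)} = \frac{V + a}{2 + a}$ ($Y{\left(a,V \right)} = \frac{V + a}{a + 2} = \frac{V + a}{2 + a}$)
$Y{\left(0,0 \right)} j{\left(-10 \right)} \left(-92\right) = \frac{0 + 0}{2 + 0} \frac{1 - \left(-10\right)^{2} + 4 \left(-10\right)}{-4 - 10} \left(-92\right) = \frac{1}{2} \cdot 0 \frac{1 - 100 - 40}{-14} \left(-92\right) = \frac{1}{2} \cdot 0 \left(- \frac{1 - 100 - 40}{14}\right) \left(-92\right) = 0 \left(\left(- \frac{1}{14}\right) \left(-139\right)\right) \left(-92\right) = 0 \cdot \frac{139}{14} \left(-92\right) = 0 \left(-92\right) = 0$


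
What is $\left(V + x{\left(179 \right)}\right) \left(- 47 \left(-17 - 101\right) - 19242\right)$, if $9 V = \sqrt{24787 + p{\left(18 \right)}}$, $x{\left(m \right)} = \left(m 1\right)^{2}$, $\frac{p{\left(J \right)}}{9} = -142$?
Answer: $-438833536 - \frac{13696 \sqrt{23509}}{9} \approx -4.3907 \cdot 10^{8}$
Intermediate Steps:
$p{\left(J \right)} = -1278$ ($p{\left(J \right)} = 9 \left(-142\right) = -1278$)
$x{\left(m \right)} = m^{2}$
$V = \frac{\sqrt{23509}}{9}$ ($V = \frac{\sqrt{24787 - 1278}}{9} = \frac{\sqrt{23509}}{9} \approx 17.036$)
$\left(V + x{\left(179 \right)}\right) \left(- 47 \left(-17 - 101\right) - 19242\right) = \left(\frac{\sqrt{23509}}{9} + 179^{2}\right) \left(- 47 \left(-17 - 101\right) - 19242\right) = \left(\frac{\sqrt{23509}}{9} + 32041\right) \left(\left(-47\right) \left(-118\right) - 19242\right) = \left(32041 + \frac{\sqrt{23509}}{9}\right) \left(5546 - 19242\right) = \left(32041 + \frac{\sqrt{23509}}{9}\right) \left(-13696\right) = -438833536 - \frac{13696 \sqrt{23509}}{9}$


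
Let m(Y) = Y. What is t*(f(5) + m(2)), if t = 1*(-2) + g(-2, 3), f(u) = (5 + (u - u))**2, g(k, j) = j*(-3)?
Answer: -297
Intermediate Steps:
g(k, j) = -3*j
f(u) = 25 (f(u) = (5 + 0)**2 = 5**2 = 25)
t = -11 (t = 1*(-2) - 3*3 = -2 - 9 = -11)
t*(f(5) + m(2)) = -11*(25 + 2) = -11*27 = -297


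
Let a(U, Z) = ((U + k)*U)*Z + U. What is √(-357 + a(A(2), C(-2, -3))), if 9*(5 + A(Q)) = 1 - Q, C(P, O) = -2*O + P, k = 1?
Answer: I*√22523/9 ≈ 16.675*I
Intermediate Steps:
C(P, O) = P - 2*O
A(Q) = -44/9 - Q/9 (A(Q) = -5 + (1 - Q)/9 = -5 + (⅑ - Q/9) = -44/9 - Q/9)
a(U, Z) = U + U*Z*(1 + U) (a(U, Z) = ((U + 1)*U)*Z + U = ((1 + U)*U)*Z + U = (U*(1 + U))*Z + U = U*Z*(1 + U) + U = U + U*Z*(1 + U))
√(-357 + a(A(2), C(-2, -3))) = √(-357 + (-44/9 - ⅑*2)*(1 + (-2 - 2*(-3)) + (-44/9 - ⅑*2)*(-2 - 2*(-3)))) = √(-357 + (-44/9 - 2/9)*(1 + (-2 + 6) + (-44/9 - 2/9)*(-2 + 6))) = √(-357 - 46*(1 + 4 - 46/9*4)/9) = √(-357 - 46*(1 + 4 - 184/9)/9) = √(-357 - 46/9*(-139/9)) = √(-357 + 6394/81) = √(-22523/81) = I*√22523/9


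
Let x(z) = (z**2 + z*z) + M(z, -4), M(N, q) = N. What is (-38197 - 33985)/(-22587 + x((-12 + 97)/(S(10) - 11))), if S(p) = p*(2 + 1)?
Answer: 13028851/4068921 ≈ 3.2020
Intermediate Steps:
S(p) = 3*p (S(p) = p*3 = 3*p)
x(z) = z + 2*z**2 (x(z) = (z**2 + z*z) + z = (z**2 + z**2) + z = 2*z**2 + z = z + 2*z**2)
(-38197 - 33985)/(-22587 + x((-12 + 97)/(S(10) - 11))) = (-38197 - 33985)/(-22587 + ((-12 + 97)/(3*10 - 11))*(1 + 2*((-12 + 97)/(3*10 - 11)))) = -72182/(-22587 + (85/(30 - 11))*(1 + 2*(85/(30 - 11)))) = -72182/(-22587 + (85/19)*(1 + 2*(85/19))) = -72182/(-22587 + (85*(1/19))*(1 + 2*(85*(1/19)))) = -72182/(-22587 + 85*(1 + 2*(85/19))/19) = -72182/(-22587 + 85*(1 + 170/19)/19) = -72182/(-22587 + (85/19)*(189/19)) = -72182/(-22587 + 16065/361) = -72182/(-8137842/361) = -72182*(-361/8137842) = 13028851/4068921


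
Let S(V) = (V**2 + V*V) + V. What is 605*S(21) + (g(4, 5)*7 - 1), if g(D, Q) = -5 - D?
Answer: 546251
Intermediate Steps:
S(V) = V + 2*V**2 (S(V) = (V**2 + V**2) + V = 2*V**2 + V = V + 2*V**2)
605*S(21) + (g(4, 5)*7 - 1) = 605*(21*(1 + 2*21)) + ((-5 - 1*4)*7 - 1) = 605*(21*(1 + 42)) + ((-5 - 4)*7 - 1) = 605*(21*43) + (-9*7 - 1) = 605*903 + (-63 - 1) = 546315 - 64 = 546251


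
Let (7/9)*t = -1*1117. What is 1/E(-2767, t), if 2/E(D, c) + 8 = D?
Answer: -2775/2 ≈ -1387.5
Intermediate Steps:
t = -10053/7 (t = 9*(-1*1117)/7 = (9/7)*(-1117) = -10053/7 ≈ -1436.1)
E(D, c) = 2/(-8 + D)
1/E(-2767, t) = 1/(2/(-8 - 2767)) = 1/(2/(-2775)) = 1/(2*(-1/2775)) = 1/(-2/2775) = -2775/2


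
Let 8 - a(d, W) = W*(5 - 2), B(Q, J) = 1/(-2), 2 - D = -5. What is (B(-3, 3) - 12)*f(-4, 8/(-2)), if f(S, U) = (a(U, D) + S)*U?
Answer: -850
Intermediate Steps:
D = 7 (D = 2 - 1*(-5) = 2 + 5 = 7)
B(Q, J) = -1/2
a(d, W) = 8 - 3*W (a(d, W) = 8 - W*(5 - 2) = 8 - W*3 = 8 - 3*W)
f(S, U) = U*(-13 + S) (f(S, U) = ((8 - 3*7) + S)*U = ((8 - 21) + S)*U = (-13 + S)*U = U*(-13 + S))
(B(-3, 3) - 12)*f(-4, 8/(-2)) = (-1/2 - 12)*((8/(-2))*(-13 - 4)) = -25*8*(-1/2)*(-17)/2 = -(-50)*(-17) = -25/2*68 = -850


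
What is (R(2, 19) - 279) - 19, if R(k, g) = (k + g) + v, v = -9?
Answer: -286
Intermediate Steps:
R(k, g) = -9 + g + k (R(k, g) = (k + g) - 9 = (g + k) - 9 = -9 + g + k)
(R(2, 19) - 279) - 19 = ((-9 + 19 + 2) - 279) - 19 = (12 - 279) - 19 = -267 - 19 = -286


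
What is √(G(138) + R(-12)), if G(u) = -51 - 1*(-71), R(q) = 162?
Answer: √182 ≈ 13.491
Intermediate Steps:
G(u) = 20 (G(u) = -51 + 71 = 20)
√(G(138) + R(-12)) = √(20 + 162) = √182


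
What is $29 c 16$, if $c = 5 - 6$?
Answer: $-464$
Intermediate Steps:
$c = -1$ ($c = 5 + \left(-11 + 5\right) = 5 - 6 = -1$)
$29 c 16 = 29 \left(-1\right) 16 = \left(-29\right) 16 = -464$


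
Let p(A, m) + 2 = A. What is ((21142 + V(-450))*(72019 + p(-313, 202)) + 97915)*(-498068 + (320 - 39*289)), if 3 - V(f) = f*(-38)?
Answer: -147687075526305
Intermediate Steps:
p(A, m) = -2 + A
V(f) = 3 + 38*f (V(f) = 3 - f*(-38) = 3 - (-38)*f = 3 + 38*f)
((21142 + V(-450))*(72019 + p(-313, 202)) + 97915)*(-498068 + (320 - 39*289)) = ((21142 + (3 + 38*(-450)))*(72019 + (-2 - 313)) + 97915)*(-498068 + (320 - 39*289)) = ((21142 + (3 - 17100))*(72019 - 315) + 97915)*(-498068 + (320 - 11271)) = ((21142 - 17097)*71704 + 97915)*(-498068 - 10951) = (4045*71704 + 97915)*(-509019) = (290042680 + 97915)*(-509019) = 290140595*(-509019) = -147687075526305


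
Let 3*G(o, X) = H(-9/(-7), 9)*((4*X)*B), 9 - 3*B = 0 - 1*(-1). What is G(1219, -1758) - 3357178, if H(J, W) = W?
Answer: -3413434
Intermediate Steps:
B = 8/3 (B = 3 - (0 - 1*(-1))/3 = 3 - (0 + 1)/3 = 3 - ⅓*1 = 3 - ⅓ = 8/3 ≈ 2.6667)
G(o, X) = 32*X (G(o, X) = (9*((4*X)*(8/3)))/3 = (9*(32*X/3))/3 = (96*X)/3 = 32*X)
G(1219, -1758) - 3357178 = 32*(-1758) - 3357178 = -56256 - 3357178 = -3413434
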